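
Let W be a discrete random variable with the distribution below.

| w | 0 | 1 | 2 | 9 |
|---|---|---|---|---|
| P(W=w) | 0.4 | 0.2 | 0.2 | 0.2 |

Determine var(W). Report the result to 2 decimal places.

11.44

E[W] = (0)(0.4) + (1)(0.2) + (2)(0.2) + (9)(0.2) = 2.4
E[W²] = (0)²(0.4) + (1)²(0.2) + (2)²(0.2) + (9)²(0.2) = 17.2
var(W) = E[W²] − (E[W])² = 17.2 − (2.4)² = 11.44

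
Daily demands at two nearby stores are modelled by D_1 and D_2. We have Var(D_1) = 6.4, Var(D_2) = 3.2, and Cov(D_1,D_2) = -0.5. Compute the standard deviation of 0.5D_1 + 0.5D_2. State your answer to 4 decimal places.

1.4663

Var(0.5D_1 + 0.5D_2) = (0.5)²·Var(D_1) + (0.5)²·Var(D_2) + 2·(0.5)·(0.5)·Cov(D_1,D_2)
= 0.25·6.4 + 0.25·3.2 + 0.5·-0.5 = 2.15
sd(0.5D_1 + 0.5D_2) = √2.15 ≈ 1.4663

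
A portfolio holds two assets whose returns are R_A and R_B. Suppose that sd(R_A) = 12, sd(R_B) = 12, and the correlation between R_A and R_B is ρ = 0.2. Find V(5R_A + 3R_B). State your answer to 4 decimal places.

V(R_A) = (12)² = 144;  V(R_B) = (12)² = 144
cov(R_A,R_B) = ρ·sd(R_A)·sd(R_B) = 0.2·12·12 = 28.8
V(5R_A + 3R_B) = (5)²·V(R_A) + (3)²·V(R_B) + 2·(5)·(3)·cov(R_A,R_B)
= 25·144 + 9·144 + 30·28.8 = 5760

5760.0000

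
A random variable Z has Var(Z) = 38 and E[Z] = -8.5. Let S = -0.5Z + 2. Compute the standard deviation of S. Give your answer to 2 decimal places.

Var(-0.5Z + 2) = (-0.5)²·38 = 9.5
SD(S) = √9.5 ≈ 3.08

3.08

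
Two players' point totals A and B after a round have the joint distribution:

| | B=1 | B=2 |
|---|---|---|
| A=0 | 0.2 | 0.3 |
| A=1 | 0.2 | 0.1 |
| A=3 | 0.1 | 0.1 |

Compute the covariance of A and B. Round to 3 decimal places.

-0.050

E[A] = 0.9,  E[B] = 1.5
E[AB] = 1.3
Cov(A,B) = E[AB] − E[A]E[B] = 1.3 − (0.9)(1.5) = -0.05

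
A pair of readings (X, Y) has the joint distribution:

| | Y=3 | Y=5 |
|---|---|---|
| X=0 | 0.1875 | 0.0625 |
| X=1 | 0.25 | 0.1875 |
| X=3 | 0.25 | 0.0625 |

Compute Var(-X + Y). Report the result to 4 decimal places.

2.4375

E[X] = 1.375,  E[Y] = 3.625,  E[XY] = 4.875
Var(X) = 3.25 − (1.375)² = 1.359375;  Var(Y) = 14 − (3.625)² = 0.859375
Cov(X,Y) = 4.875 − (1.375)(3.625) = -0.109375
Var(-X + Y) = (-1)²·1.359375 + (1)²·0.859375 + 2·(-1)·(1)·-0.109375 = 2.4375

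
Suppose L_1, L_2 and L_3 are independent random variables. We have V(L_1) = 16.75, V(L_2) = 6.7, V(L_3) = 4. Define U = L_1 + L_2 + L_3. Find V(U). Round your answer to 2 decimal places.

27.45

By independence, V(U) = (1)²V(L_1) + (1)²V(L_2) + (1)²V(L_3)
= (1)²·16.75 + (1)²·6.7 + (1)²·4 = 27.45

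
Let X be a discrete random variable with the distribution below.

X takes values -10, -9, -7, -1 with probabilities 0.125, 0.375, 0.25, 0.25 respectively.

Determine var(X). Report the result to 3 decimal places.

11.484

E[X] = (-10)(0.125) + (-9)(0.375) + (-7)(0.25) + (-1)(0.25) = -6.625
E[X²] = (-10)²(0.125) + (-9)²(0.375) + (-7)²(0.25) + (-1)²(0.25) = 55.375
var(X) = E[X²] − (E[X])² = 55.375 − (-6.625)² = 11.484375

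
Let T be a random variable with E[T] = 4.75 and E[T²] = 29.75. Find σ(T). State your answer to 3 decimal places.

Var(T) = 29.75 − (4.75)² = 7.1875
σ(T) = √7.1875 ≈ 2.681

2.681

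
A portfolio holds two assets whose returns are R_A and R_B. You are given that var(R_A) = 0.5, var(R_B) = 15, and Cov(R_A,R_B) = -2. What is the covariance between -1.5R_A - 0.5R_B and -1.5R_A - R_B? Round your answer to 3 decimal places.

Cov(-1.5R_A - 0.5R_B, -1.5R_A - R_B) = (-1.5)(-1.5)var(R_A) + (-0.5)(-1)var(R_B) + [(-1.5)(-1) + (-0.5)(-1.5)]Cov(R_A,R_B)
= 2.25·0.5 + 0.5·15 + 2.25·-2 = 4.125

4.125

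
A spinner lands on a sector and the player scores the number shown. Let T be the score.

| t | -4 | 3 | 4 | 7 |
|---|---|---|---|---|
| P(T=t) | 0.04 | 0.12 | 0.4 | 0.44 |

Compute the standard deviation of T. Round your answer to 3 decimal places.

2.422

E[T] = (-4)(0.04) + (3)(0.12) + (4)(0.4) + (7)(0.44) = 4.88
E[T²] = (-4)²(0.04) + (3)²(0.12) + (4)²(0.4) + (7)²(0.44) = 29.68
Var(T) = E[T²] − (E[T])² = 29.68 − (4.88)² = 5.8656
sd(T) = √5.8656 ≈ 2.422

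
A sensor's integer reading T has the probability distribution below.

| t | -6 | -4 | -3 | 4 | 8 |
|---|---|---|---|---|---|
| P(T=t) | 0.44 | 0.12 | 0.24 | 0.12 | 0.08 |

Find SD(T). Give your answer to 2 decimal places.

E[T] = (-6)(0.44) + (-4)(0.12) + (-3)(0.24) + (4)(0.12) + (8)(0.08) = -2.72
E[T²] = (-6)²(0.44) + (-4)²(0.12) + (-3)²(0.24) + (4)²(0.12) + (8)²(0.08) = 26.96
Var(T) = E[T²] − (E[T])² = 26.96 − (-2.72)² = 19.5616
SD(T) = √19.5616 ≈ 4.42

4.42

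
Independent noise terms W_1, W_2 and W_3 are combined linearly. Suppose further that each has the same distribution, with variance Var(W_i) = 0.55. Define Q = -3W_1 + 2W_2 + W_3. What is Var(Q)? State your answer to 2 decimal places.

By independence, Var(Q) = (-3)²Var(W_1) + (2)²Var(W_2) + (1)²Var(W_3)
= (-3)²·0.55 + (2)²·0.55 + (1)²·0.55 = 7.7

7.70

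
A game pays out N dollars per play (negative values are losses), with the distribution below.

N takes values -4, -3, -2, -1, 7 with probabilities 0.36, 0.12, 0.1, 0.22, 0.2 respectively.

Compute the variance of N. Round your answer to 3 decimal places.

E[N] = (-4)(0.36) + (-3)(0.12) + (-2)(0.1) + (-1)(0.22) + (7)(0.2) = -0.82
E[N²] = (-4)²(0.36) + (-3)²(0.12) + (-2)²(0.1) + (-1)²(0.22) + (7)²(0.2) = 17.26
V(N) = E[N²] − (E[N])² = 17.26 − (-0.82)² = 16.5876

16.588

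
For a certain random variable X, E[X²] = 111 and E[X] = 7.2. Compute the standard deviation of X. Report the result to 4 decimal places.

7.6916

V(X) = 111 − (7.2)² = 59.16
SD(X) = √59.16 ≈ 7.6916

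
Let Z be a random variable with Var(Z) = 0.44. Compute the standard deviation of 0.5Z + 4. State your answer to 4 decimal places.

Var(0.5Z + 4) = (0.5)²·0.44 = 0.11
sd(0.5Z + 4) = √0.11 ≈ 0.3317

0.3317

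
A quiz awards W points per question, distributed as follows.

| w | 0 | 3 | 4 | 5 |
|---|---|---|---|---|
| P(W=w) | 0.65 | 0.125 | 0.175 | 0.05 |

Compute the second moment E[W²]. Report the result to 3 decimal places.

E[W²] = (0)²(0.65) + (3)²(0.125) + (4)²(0.175) + (5)²(0.05) = 5.175

5.175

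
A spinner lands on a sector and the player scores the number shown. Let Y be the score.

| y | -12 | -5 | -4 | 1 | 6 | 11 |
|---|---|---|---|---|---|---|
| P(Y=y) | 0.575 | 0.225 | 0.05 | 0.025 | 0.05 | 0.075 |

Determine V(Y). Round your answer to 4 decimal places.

50.0694

E[Y] = (-12)(0.575) + (-5)(0.225) + (-4)(0.05) + (1)(0.025) + (6)(0.05) + (11)(0.075) = -7.075
E[Y²] = (-12)²(0.575) + (-5)²(0.225) + (-4)²(0.05) + (1)²(0.025) + (6)²(0.05) + (11)²(0.075) = 100.125
V(Y) = E[Y²] − (E[Y])² = 100.125 − (-7.075)² = 50.069375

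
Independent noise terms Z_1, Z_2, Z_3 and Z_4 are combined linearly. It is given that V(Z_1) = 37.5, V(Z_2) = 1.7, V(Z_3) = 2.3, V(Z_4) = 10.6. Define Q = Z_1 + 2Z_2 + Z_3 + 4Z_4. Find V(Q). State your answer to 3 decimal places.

By independence, V(Q) = (1)²V(Z_1) + (2)²V(Z_2) + (1)²V(Z_3) + (4)²V(Z_4)
= (1)²·37.5 + (2)²·1.7 + (1)²·2.3 + (4)²·10.6 = 216.2

216.200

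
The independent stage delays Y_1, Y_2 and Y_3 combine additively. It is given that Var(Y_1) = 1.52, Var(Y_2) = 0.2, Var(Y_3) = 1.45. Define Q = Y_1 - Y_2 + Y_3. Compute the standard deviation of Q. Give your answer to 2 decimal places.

By independence, Var(Q) = (1)²Var(Y_1) + (-1)²Var(Y_2) + (1)²Var(Y_3)
= (1)²·1.52 + (-1)²·0.2 + (1)²·1.45 = 3.17
SD(Q) = √3.17 ≈ 1.78

1.78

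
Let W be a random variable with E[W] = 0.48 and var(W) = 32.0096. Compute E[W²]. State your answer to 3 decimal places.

32.240

E[W²] = var(W) + (E[W])² = 32.0096 + (0.48)² = 32.24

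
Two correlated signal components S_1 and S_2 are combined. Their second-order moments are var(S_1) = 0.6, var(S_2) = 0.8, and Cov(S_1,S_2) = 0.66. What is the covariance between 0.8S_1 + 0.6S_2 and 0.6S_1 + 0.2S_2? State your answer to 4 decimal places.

0.7272

Cov(0.8S_1 + 0.6S_2, 0.6S_1 + 0.2S_2) = (0.8)(0.6)var(S_1) + (0.6)(0.2)var(S_2) + [(0.8)(0.2) + (0.6)(0.6)]Cov(S_1,S_2)
= 0.48·0.6 + 0.12·0.8 + 0.52·0.66 = 0.7272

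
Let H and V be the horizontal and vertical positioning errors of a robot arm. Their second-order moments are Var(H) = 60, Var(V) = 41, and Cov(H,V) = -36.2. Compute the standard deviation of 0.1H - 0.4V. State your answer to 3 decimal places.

Var(0.1H - 0.4V) = (0.1)²·Var(H) + (-0.4)²·Var(V) + 2·(0.1)·(-0.4)·Cov(H,V)
= 0.01·60 + 0.16·41 + -0.08·-36.2 = 10.056
SD(0.1H - 0.4V) = √10.056 ≈ 3.171

3.171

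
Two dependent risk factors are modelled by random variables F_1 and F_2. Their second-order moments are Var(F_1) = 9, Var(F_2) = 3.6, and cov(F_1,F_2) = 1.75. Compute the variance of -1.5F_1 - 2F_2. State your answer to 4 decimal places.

45.1500

Var(-1.5F_1 - 2F_2) = (-1.5)²·Var(F_1) + (-2)²·Var(F_2) + 2·(-1.5)·(-2)·cov(F_1,F_2)
= 2.25·9 + 4·3.6 + 6·1.75 = 45.15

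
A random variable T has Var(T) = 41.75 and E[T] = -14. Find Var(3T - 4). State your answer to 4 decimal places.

Var(3T - 4) = (3)²·Var(T) = 9·41.75 = 375.75

375.7500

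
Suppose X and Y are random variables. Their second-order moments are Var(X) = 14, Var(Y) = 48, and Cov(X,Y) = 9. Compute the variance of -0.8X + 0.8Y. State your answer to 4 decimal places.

Var(-0.8X + 0.8Y) = (-0.8)²·Var(X) + (0.8)²·Var(Y) + 2·(-0.8)·(0.8)·Cov(X,Y)
= 0.64·14 + 0.64·48 + -1.28·9 = 28.16

28.1600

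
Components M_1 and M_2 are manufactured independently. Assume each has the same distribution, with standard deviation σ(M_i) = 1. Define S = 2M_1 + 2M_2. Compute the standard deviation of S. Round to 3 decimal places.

2.828

Var(M_i) = (1)² = 1
By independence, Var(S) = (2)²Var(M_1) + (2)²Var(M_2)
= (2)²·1 + (2)²·1 = 8
σ(S) = √8 ≈ 2.828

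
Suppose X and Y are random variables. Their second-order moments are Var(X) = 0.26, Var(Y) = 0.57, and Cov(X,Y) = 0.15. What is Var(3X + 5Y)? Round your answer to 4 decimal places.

21.0900

Var(3X + 5Y) = (3)²·Var(X) + (5)²·Var(Y) + 2·(3)·(5)·Cov(X,Y)
= 9·0.26 + 25·0.57 + 30·0.15 = 21.09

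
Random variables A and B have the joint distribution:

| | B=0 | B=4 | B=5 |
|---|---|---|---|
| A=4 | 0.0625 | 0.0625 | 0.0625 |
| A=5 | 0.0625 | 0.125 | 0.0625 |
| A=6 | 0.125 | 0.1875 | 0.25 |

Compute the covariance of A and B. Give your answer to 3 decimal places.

0.172

E[A] = 5.375,  E[B] = 3.375
E[AB] = 18.3125
Cov(A,B) = E[AB] − E[A]E[B] = 18.3125 − (5.375)(3.375) = 0.171875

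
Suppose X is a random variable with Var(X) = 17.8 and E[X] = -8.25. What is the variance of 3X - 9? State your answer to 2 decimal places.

160.20

Var(3X - 9) = (3)²·Var(X) = 9·17.8 = 160.2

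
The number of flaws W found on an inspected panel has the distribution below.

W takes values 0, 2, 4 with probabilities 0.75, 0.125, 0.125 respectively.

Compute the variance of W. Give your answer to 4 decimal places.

1.9375

E[W] = (0)(0.75) + (2)(0.125) + (4)(0.125) = 0.75
E[W²] = (0)²(0.75) + (2)²(0.125) + (4)²(0.125) = 2.5
Var(W) = E[W²] − (E[W])² = 2.5 − (0.75)² = 1.9375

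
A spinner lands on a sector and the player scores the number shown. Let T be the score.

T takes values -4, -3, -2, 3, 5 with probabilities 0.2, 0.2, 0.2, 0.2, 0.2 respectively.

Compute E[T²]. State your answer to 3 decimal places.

12.600

E[T²] = (-4)²(0.2) + (-3)²(0.2) + (-2)²(0.2) + (3)²(0.2) + (5)²(0.2) = 12.6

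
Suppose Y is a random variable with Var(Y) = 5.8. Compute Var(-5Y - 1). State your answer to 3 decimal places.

145.000

Var(-5Y - 1) = (-5)²·Var(Y) = 25·5.8 = 145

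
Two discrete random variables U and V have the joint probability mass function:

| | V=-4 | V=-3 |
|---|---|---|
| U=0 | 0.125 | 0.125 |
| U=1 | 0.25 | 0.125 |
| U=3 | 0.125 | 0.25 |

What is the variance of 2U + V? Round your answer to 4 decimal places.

6.7500

E[U] = 1.5,  E[V] = -3.5,  E[UV] = -5.125
Var(U) = 3.75 − (1.5)² = 1.5;  Var(V) = 12.5 − (-3.5)² = 0.25
Cov(U,V) = -5.125 − (1.5)(-3.5) = 0.125
Var(2U + V) = (2)²·1.5 + (1)²·0.25 + 2·(2)·(1)·0.125 = 6.75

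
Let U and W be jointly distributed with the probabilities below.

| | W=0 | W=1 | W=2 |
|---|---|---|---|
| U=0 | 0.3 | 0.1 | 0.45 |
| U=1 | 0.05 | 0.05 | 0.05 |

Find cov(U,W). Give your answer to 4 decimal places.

-0.0225

E[U] = 0.15,  E[W] = 1.15
E[UW] = 0.15
cov(U,W) = E[UW] − E[U]E[W] = 0.15 − (0.15)(1.15) = -0.0225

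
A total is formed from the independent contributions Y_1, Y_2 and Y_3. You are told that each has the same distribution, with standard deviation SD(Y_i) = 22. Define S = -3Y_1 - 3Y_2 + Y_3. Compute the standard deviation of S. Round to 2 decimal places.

Var(Y_i) = (22)² = 484
By independence, Var(S) = (-3)²Var(Y_1) + (-3)²Var(Y_2) + (1)²Var(Y_3)
= (-3)²·484 + (-3)²·484 + (1)²·484 = 9196
SD(S) = √9196 ≈ 95.90

95.90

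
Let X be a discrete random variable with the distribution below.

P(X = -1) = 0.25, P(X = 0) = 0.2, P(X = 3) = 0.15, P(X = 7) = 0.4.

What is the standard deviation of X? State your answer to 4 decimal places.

E[X] = (-1)(0.25) + (0)(0.2) + (3)(0.15) + (7)(0.4) = 3
E[X²] = (-1)²(0.25) + (0)²(0.2) + (3)²(0.15) + (7)²(0.4) = 21.2
var(X) = E[X²] − (E[X])² = 21.2 − (3)² = 12.2
SD(X) = √12.2 ≈ 3.4928

3.4928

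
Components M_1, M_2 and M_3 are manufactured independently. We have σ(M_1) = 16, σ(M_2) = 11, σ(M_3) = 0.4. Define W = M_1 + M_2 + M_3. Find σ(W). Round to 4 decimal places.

V(M_1) = 256, V(M_2) = 121, V(M_3) = 0.16
By independence, V(W) = (1)²V(M_1) + (1)²V(M_2) + (1)²V(M_3)
= (1)²·256 + (1)²·121 + (1)²·0.16 = 377.16
σ(W) = √377.16 ≈ 19.4206

19.4206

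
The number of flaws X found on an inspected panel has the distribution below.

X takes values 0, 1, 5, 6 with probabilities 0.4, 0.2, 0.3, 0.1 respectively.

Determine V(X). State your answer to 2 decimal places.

E[X] = (0)(0.4) + (1)(0.2) + (5)(0.3) + (6)(0.1) = 2.3
E[X²] = (0)²(0.4) + (1)²(0.2) + (5)²(0.3) + (6)²(0.1) = 11.3
V(X) = E[X²] − (E[X])² = 11.3 − (2.3)² = 6.01

6.01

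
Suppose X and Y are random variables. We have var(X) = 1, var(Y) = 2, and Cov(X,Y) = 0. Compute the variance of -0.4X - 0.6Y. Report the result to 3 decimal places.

0.880

var(-0.4X - 0.6Y) = (-0.4)²·var(X) + (-0.6)²·var(Y) + 2·(-0.4)·(-0.6)·Cov(X,Y)
= 0.16·1 + 0.36·2 + 0.48·0 = 0.88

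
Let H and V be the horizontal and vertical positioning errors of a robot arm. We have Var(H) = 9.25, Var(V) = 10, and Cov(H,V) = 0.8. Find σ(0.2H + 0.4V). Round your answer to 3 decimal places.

1.448

Var(0.2H + 0.4V) = (0.2)²·Var(H) + (0.4)²·Var(V) + 2·(0.2)·(0.4)·Cov(H,V)
= 0.04·9.25 + 0.16·10 + 0.16·0.8 = 2.098
σ(0.2H + 0.4V) = √2.098 ≈ 1.448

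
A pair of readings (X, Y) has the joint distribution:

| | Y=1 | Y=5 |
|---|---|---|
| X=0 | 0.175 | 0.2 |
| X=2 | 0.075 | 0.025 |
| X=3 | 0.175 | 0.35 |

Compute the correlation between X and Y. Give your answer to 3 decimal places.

E[X] = 1.775,  E[Y] = 3.3
E[XY] = 6.175
cov(X,Y) = E[XY] − E[X]E[Y] = 6.175 − (1.775)(3.3) = 0.3175
var(X) = 1.974375,  var(Y) = 3.91
ρ = 0.3175 / √(1.974375·3.91) ≈ 0.114

0.114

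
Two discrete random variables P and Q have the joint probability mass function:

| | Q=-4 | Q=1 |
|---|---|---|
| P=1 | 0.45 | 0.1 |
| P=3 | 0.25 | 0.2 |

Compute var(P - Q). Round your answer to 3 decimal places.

4.940

E[P] = 1.9,  E[Q] = -2.5,  E[PQ] = -4.1
var(P) = 4.6 − (1.9)² = 0.99;  var(Q) = 11.5 − (-2.5)² = 5.25
Cov(P,Q) = -4.1 − (1.9)(-2.5) = 0.65
var(P - Q) = (1)²·0.99 + (-1)²·5.25 + 2·(1)·(-1)·0.65 = 4.94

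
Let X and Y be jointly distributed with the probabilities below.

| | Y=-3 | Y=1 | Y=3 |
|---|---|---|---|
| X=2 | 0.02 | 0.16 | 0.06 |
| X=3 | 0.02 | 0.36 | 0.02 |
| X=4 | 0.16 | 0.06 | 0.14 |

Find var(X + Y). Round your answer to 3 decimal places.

3.822

E[X] = 3.12,  E[Y] = 0.64,  E[XY] = 1.64
var(X) = 10.32 − (3.12)² = 0.5856;  var(Y) = 4.36 − (0.64)² = 3.9504
Cov(X,Y) = 1.64 − (3.12)(0.64) = -0.3568
var(X + Y) = (1)²·0.5856 + (1)²·3.9504 + 2·(1)·(1)·-0.3568 = 3.8224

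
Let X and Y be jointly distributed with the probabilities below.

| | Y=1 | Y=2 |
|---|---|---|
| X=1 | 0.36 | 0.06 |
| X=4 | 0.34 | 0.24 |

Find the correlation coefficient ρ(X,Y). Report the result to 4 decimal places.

E[X] = 2.74,  E[Y] = 1.3
E[XY] = 3.76
Cov(X,Y) = E[XY] − E[X]E[Y] = 3.76 − (2.74)(1.3) = 0.198
Var(X) = 2.1924,  Var(Y) = 0.21
ρ = 0.198 / √(2.1924·0.21) ≈ 0.2918

0.2918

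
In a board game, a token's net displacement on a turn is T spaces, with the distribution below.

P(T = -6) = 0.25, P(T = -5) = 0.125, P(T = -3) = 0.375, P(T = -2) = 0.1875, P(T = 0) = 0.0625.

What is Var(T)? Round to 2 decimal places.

3.11

E[T] = (-6)(0.25) + (-5)(0.125) + (-3)(0.375) + (-2)(0.1875) + (0)(0.0625) = -3.625
E[T²] = (-6)²(0.25) + (-5)²(0.125) + (-3)²(0.375) + (-2)²(0.1875) + (0)²(0.0625) = 16.25
Var(T) = E[T²] − (E[T])² = 16.25 − (-3.625)² = 3.109375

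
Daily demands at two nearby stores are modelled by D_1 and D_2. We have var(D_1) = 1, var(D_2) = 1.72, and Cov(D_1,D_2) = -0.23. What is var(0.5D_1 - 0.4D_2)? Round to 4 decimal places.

0.6172

var(0.5D_1 - 0.4D_2) = (0.5)²·var(D_1) + (-0.4)²·var(D_2) + 2·(0.5)·(-0.4)·Cov(D_1,D_2)
= 0.25·1 + 0.16·1.72 + -0.4·-0.23 = 0.6172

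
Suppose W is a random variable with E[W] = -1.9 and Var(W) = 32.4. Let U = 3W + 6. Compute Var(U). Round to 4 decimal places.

Var(3W + 6) = (3)²·Var(W) = 9·32.4 = 291.6

291.6000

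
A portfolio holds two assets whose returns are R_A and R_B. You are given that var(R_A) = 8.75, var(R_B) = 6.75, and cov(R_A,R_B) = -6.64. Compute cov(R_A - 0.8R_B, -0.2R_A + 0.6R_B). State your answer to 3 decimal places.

cov(R_A - 0.8R_B, -0.2R_A + 0.6R_B) = (1)(-0.2)var(R_A) + (-0.8)(0.6)var(R_B) + [(1)(0.6) + (-0.8)(-0.2)]cov(R_A,R_B)
= -0.2·8.75 + -0.48·6.75 + 0.76·-6.64 = -10.0364

-10.036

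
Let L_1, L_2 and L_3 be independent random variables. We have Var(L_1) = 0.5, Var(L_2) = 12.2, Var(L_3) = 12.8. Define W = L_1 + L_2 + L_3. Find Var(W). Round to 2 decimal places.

25.50

By independence, Var(W) = (1)²Var(L_1) + (1)²Var(L_2) + (1)²Var(L_3)
= (1)²·0.5 + (1)²·12.2 + (1)²·12.8 = 25.5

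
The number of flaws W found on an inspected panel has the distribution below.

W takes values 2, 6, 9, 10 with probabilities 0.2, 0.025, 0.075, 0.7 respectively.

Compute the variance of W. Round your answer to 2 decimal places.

E[W] = (2)(0.2) + (6)(0.025) + (9)(0.075) + (10)(0.7) = 8.225
E[W²] = (2)²(0.2) + (6)²(0.025) + (9)²(0.075) + (10)²(0.7) = 77.775
Var(W) = E[W²] − (E[W])² = 77.775 − (8.225)² = 10.124375

10.12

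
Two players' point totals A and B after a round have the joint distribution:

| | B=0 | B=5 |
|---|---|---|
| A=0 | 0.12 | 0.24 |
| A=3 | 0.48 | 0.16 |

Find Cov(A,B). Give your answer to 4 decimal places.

E[A] = 1.92,  E[B] = 2
E[AB] = 2.4
Cov(A,B) = E[AB] − E[A]E[B] = 2.4 − (1.92)(2) = -1.44

-1.4400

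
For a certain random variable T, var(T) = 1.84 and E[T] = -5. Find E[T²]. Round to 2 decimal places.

26.84

E[T²] = var(T) + (E[T])² = 1.84 + (-5)² = 26.84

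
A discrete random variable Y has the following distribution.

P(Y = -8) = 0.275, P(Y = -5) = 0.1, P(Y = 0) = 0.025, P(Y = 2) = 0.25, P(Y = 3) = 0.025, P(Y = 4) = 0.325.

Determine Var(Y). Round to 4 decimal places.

25.8444

E[Y] = (-8)(0.275) + (-5)(0.1) + (0)(0.025) + (2)(0.25) + (3)(0.025) + (4)(0.325) = -0.825
E[Y²] = (-8)²(0.275) + (-5)²(0.1) + (0)²(0.025) + (2)²(0.25) + (3)²(0.025) + (4)²(0.325) = 26.525
Var(Y) = E[Y²] − (E[Y])² = 26.525 − (-0.825)² = 25.844375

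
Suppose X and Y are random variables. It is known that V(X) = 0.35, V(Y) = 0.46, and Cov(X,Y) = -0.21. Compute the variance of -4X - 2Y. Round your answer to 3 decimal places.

4.080

V(-4X - 2Y) = (-4)²·V(X) + (-2)²·V(Y) + 2·(-4)·(-2)·Cov(X,Y)
= 16·0.35 + 4·0.46 + 16·-0.21 = 4.08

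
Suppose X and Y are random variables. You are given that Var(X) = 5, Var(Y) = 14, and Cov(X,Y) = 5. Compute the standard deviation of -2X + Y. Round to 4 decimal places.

3.7417

Var(-2X + Y) = (-2)²·Var(X) + (1)²·Var(Y) + 2·(-2)·(1)·Cov(X,Y)
= 4·5 + 1·14 + -4·5 = 14
σ(-2X + Y) = √14 ≈ 3.7417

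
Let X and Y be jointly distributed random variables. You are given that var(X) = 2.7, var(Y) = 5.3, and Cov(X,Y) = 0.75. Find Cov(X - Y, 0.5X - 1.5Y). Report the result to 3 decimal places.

Cov(X - Y, 0.5X - 1.5Y) = (1)(0.5)var(X) + (-1)(-1.5)var(Y) + [(1)(-1.5) + (-1)(0.5)]Cov(X,Y)
= 0.5·2.7 + 1.5·5.3 + -2·0.75 = 7.8

7.800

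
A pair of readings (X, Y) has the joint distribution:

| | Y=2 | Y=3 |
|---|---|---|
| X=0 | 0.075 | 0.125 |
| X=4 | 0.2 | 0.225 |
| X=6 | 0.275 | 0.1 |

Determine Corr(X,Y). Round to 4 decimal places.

-0.2574

E[X] = 3.95,  E[Y] = 2.45
E[XY] = 9.4
cov(X,Y) = E[XY] − E[X]E[Y] = 9.4 − (3.95)(2.45) = -0.2775
var(X) = 4.6975,  var(Y) = 0.2475
ρ = -0.2775 / √(4.6975·0.2475) ≈ -0.2574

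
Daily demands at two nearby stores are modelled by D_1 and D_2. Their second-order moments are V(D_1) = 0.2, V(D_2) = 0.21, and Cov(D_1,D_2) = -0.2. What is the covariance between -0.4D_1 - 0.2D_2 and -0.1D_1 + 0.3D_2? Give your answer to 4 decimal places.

Cov(-0.4D_1 - 0.2D_2, -0.1D_1 + 0.3D_2) = (-0.4)(-0.1)V(D_1) + (-0.2)(0.3)V(D_2) + [(-0.4)(0.3) + (-0.2)(-0.1)]Cov(D_1,D_2)
= 0.04·0.2 + -0.06·0.21 + -0.1·-0.2 = 0.0154

0.0154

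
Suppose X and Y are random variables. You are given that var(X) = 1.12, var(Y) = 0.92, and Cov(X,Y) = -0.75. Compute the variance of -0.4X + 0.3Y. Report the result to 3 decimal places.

var(-0.4X + 0.3Y) = (-0.4)²·var(X) + (0.3)²·var(Y) + 2·(-0.4)·(0.3)·Cov(X,Y)
= 0.16·1.12 + 0.09·0.92 + -0.24·-0.75 = 0.442

0.442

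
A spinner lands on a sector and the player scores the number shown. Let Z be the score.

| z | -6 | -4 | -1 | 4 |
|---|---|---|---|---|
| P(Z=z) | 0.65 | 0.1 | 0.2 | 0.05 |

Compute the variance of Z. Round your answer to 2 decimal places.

7.51

E[Z] = (-6)(0.65) + (-4)(0.1) + (-1)(0.2) + (4)(0.05) = -4.3
E[Z²] = (-6)²(0.65) + (-4)²(0.1) + (-1)²(0.2) + (4)²(0.05) = 26
var(Z) = E[Z²] − (E[Z])² = 26 − (-4.3)² = 7.51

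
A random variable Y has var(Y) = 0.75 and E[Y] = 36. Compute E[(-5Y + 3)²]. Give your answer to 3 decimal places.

31347.750

E[-5Y + 3] = -5·36 + 3 = -177
var(-5Y + 3) = (-5)²·0.75 = 18.75
E[(-5Y + 3)²] = var((-5Y + 3)) + (E[(-5Y + 3)])² = 18.75 + (-177)² = 31347.75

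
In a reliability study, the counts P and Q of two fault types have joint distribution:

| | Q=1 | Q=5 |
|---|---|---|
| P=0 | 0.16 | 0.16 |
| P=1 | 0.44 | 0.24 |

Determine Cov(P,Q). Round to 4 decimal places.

E[P] = 0.68,  E[Q] = 2.6
E[PQ] = 1.64
Cov(P,Q) = E[PQ] − E[P]E[Q] = 1.64 − (0.68)(2.6) = -0.128

-0.1280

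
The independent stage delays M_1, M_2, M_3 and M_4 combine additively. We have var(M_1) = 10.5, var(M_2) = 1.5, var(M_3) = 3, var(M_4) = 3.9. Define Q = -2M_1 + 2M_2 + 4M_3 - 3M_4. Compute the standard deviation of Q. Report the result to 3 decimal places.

By independence, var(Q) = (-2)²var(M_1) + (2)²var(M_2) + (4)²var(M_3) + (-3)²var(M_4)
= (-2)²·10.5 + (2)²·1.5 + (4)²·3 + (-3)²·3.9 = 131.1
SD(Q) = √131.1 ≈ 11.450

11.450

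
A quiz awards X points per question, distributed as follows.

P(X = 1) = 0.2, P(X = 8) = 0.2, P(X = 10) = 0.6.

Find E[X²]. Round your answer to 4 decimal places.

E[X²] = (1)²(0.2) + (8)²(0.2) + (10)²(0.6) = 73

73.0000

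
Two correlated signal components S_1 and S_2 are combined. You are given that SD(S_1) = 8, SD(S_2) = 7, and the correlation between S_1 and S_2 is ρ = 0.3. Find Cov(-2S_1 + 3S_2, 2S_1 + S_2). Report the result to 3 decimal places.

Var(S_1) = (8)² = 64;  Var(S_2) = (7)² = 49
Cov(S_1,S_2) = ρ·SD(S_1)·SD(S_2) = 0.3·8·7 = 16.8
Cov(-2S_1 + 3S_2, 2S_1 + S_2) = (-2)(2)Var(S_1) + (3)(1)Var(S_2) + [(-2)(1) + (3)(2)]Cov(S_1,S_2)
= -4·64 + 3·49 + 4·16.8 = -41.8

-41.800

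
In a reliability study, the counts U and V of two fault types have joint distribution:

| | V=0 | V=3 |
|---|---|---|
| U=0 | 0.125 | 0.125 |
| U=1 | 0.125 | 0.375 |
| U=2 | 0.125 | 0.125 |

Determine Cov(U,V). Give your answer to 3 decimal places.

0.000

E[U] = 1,  E[V] = 1.875
E[UV] = 1.875
Cov(U,V) = E[UV] − E[U]E[V] = 1.875 − (1)(1.875) = 0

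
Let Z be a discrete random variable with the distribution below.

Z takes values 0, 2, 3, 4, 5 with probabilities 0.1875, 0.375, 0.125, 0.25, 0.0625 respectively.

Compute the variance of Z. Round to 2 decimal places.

2.25

E[Z] = (0)(0.1875) + (2)(0.375) + (3)(0.125) + (4)(0.25) + (5)(0.0625) = 2.4375
E[Z²] = (0)²(0.1875) + (2)²(0.375) + (3)²(0.125) + (4)²(0.25) + (5)²(0.0625) = 8.1875
Var(Z) = E[Z²] − (E[Z])² = 8.1875 − (2.4375)² = 2.24609375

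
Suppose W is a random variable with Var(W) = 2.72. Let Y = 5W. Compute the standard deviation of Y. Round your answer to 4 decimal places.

Var(5W) = (5)²·2.72 = 68
SD(Y) = √68 ≈ 8.2462

8.2462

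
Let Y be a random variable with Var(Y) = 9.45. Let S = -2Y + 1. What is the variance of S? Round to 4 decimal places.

Var(-2Y + 1) = (-2)²·Var(Y) = 4·9.45 = 37.8

37.8000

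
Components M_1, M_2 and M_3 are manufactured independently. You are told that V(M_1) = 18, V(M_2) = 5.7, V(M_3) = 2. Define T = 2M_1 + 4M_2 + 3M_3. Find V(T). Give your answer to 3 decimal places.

By independence, V(T) = (2)²V(M_1) + (4)²V(M_2) + (3)²V(M_3)
= (2)²·18 + (4)²·5.7 + (3)²·2 = 181.2

181.200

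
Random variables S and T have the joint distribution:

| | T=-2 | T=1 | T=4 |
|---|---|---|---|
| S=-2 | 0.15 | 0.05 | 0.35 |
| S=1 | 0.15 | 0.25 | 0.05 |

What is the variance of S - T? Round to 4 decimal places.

E[S] = -0.65,  E[T] = 1.3,  E[ST] = -2.15
Var(S) = 2.65 − (-0.65)² = 2.2275;  Var(T) = 7.9 − (1.3)² = 6.21
Cov(S,T) = -2.15 − (-0.65)(1.3) = -1.305
Var(S - T) = (1)²·2.2275 + (-1)²·6.21 + 2·(1)·(-1)·-1.305 = 11.0475

11.0475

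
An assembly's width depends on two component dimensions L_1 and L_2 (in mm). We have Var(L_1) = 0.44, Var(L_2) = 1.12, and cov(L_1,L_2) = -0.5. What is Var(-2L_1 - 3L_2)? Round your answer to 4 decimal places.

5.8400

Var(-2L_1 - 3L_2) = (-2)²·Var(L_1) + (-3)²·Var(L_2) + 2·(-2)·(-3)·cov(L_1,L_2)
= 4·0.44 + 9·1.12 + 12·-0.5 = 5.84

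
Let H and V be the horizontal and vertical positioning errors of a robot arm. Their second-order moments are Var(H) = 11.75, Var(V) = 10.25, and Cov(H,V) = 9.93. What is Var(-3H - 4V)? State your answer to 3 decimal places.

508.070

Var(-3H - 4V) = (-3)²·Var(H) + (-4)²·Var(V) + 2·(-3)·(-4)·Cov(H,V)
= 9·11.75 + 16·10.25 + 24·9.93 = 508.07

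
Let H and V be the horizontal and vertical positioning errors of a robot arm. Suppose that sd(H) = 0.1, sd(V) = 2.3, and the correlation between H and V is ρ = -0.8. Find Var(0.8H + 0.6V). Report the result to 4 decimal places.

1.7342

Var(H) = (0.1)² = 0.01;  Var(V) = (2.3)² = 5.29
Cov(H,V) = ρ·sd(H)·sd(V) = -0.8·0.1·2.3 = -0.184
Var(0.8H + 0.6V) = (0.8)²·Var(H) + (0.6)²·Var(V) + 2·(0.8)·(0.6)·Cov(H,V)
= 0.64·0.01 + 0.36·5.29 + 0.96·-0.184 = 1.73416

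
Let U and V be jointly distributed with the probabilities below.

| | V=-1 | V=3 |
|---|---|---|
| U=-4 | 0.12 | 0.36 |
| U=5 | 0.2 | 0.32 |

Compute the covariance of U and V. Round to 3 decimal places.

E[U] = 0.68,  E[V] = 1.72
E[UV] = -0.04
Cov(U,V) = E[UV] − E[U]E[V] = -0.04 − (0.68)(1.72) = -1.2096

-1.210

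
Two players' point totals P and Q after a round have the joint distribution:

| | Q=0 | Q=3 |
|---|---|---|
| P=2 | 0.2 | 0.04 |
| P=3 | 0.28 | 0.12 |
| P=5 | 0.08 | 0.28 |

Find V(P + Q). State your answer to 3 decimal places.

E[P] = 3.48,  E[Q] = 1.32,  E[PQ] = 5.52
V(P) = 13.56 − (3.48)² = 1.4496;  V(Q) = 3.96 − (1.32)² = 2.2176
cov(P,Q) = 5.52 − (3.48)(1.32) = 0.9264
V(P + Q) = (1)²·1.4496 + (1)²·2.2176 + 2·(1)·(1)·0.9264 = 5.52

5.520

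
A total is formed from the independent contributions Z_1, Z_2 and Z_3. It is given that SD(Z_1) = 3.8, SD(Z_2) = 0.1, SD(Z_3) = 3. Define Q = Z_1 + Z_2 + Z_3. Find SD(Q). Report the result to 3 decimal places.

4.843

Var(Z_1) = 14.44, Var(Z_2) = 0.01, Var(Z_3) = 9
By independence, Var(Q) = (1)²Var(Z_1) + (1)²Var(Z_2) + (1)²Var(Z_3)
= (1)²·14.44 + (1)²·0.01 + (1)²·9 = 23.45
SD(Q) = √23.45 ≈ 4.843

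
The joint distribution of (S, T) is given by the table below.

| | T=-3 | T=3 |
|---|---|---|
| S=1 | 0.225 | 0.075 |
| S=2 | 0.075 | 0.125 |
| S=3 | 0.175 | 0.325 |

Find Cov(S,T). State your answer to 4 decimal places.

0.8700

E[S] = 2.2,  E[T] = 0.15
E[ST] = 1.2
Cov(S,T) = E[ST] − E[S]E[T] = 1.2 − (2.2)(0.15) = 0.87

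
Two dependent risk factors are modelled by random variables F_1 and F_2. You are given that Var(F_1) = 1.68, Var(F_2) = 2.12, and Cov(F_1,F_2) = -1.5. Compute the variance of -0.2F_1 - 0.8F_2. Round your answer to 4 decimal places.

0.9440

Var(-0.2F_1 - 0.8F_2) = (-0.2)²·Var(F_1) + (-0.8)²·Var(F_2) + 2·(-0.2)·(-0.8)·Cov(F_1,F_2)
= 0.04·1.68 + 0.64·2.12 + 0.32·-1.5 = 0.944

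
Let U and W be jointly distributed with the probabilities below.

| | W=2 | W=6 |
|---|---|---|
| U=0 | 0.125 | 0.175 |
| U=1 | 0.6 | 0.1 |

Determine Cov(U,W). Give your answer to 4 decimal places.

E[U] = 0.7,  E[W] = 3.1
E[UW] = 1.8
Cov(U,W) = E[UW] − E[U]E[W] = 1.8 − (0.7)(3.1) = -0.37

-0.3700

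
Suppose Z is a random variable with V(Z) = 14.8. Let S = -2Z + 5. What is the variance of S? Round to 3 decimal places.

59.200

V(-2Z + 5) = (-2)²·V(Z) = 4·14.8 = 59.2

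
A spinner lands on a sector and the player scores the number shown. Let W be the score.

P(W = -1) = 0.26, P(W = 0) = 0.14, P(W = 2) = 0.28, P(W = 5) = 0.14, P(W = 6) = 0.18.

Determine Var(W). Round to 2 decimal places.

E[W] = (-1)(0.26) + (0)(0.14) + (2)(0.28) + (5)(0.14) + (6)(0.18) = 2.08
E[W²] = (-1)²(0.26) + (0)²(0.14) + (2)²(0.28) + (5)²(0.14) + (6)²(0.18) = 11.36
Var(W) = E[W²] − (E[W])² = 11.36 − (2.08)² = 7.0336

7.03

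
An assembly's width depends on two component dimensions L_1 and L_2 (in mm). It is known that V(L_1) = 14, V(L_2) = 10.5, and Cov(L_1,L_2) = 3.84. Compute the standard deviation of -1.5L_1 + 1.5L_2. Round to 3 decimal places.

6.152

V(-1.5L_1 + 1.5L_2) = (-1.5)²·V(L_1) + (1.5)²·V(L_2) + 2·(-1.5)·(1.5)·Cov(L_1,L_2)
= 2.25·14 + 2.25·10.5 + -4.5·3.84 = 37.845
SD(-1.5L_1 + 1.5L_2) = √37.845 ≈ 6.152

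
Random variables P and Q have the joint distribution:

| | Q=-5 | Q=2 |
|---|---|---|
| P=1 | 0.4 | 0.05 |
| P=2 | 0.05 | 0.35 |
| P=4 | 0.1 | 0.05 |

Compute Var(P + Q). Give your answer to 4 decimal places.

E[P] = 1.85,  E[Q] = -1.85,  E[PQ] = -2.6
Var(P) = 4.45 − (1.85)² = 1.0275;  Var(Q) = 15.55 − (-1.85)² = 12.1275
Cov(P,Q) = -2.6 − (1.85)(-1.85) = 0.8225
Var(P + Q) = (1)²·1.0275 + (1)²·12.1275 + 2·(1)·(1)·0.8225 = 14.8

14.8000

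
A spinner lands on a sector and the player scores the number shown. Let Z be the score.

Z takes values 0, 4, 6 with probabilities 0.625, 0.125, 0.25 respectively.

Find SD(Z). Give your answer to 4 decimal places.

E[Z] = (0)(0.625) + (4)(0.125) + (6)(0.25) = 2
E[Z²] = (0)²(0.625) + (4)²(0.125) + (6)²(0.25) = 11
V(Z) = E[Z²] − (E[Z])² = 11 − (2)² = 7
SD(Z) = √7 ≈ 2.6458

2.6458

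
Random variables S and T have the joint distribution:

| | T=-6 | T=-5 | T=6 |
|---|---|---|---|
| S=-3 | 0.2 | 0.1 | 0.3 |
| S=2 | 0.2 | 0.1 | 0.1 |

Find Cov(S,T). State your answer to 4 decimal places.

-3.5000

E[S] = -1,  E[T] = -1
E[ST] = -2.5
Cov(S,T) = E[ST] − E[S]E[T] = -2.5 − (-1)(-1) = -3.5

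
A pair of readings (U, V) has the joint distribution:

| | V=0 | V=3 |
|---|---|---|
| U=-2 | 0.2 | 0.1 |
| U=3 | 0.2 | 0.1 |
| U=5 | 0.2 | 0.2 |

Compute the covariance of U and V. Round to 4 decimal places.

E[U] = 2.3,  E[V] = 1.2
E[UV] = 3.3
Cov(U,V) = E[UV] − E[U]E[V] = 3.3 − (2.3)(1.2) = 0.54

0.5400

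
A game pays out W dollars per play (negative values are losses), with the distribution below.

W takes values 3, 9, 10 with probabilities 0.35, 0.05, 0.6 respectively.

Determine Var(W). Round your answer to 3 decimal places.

10.950

E[W] = (3)(0.35) + (9)(0.05) + (10)(0.6) = 7.5
E[W²] = (3)²(0.35) + (9)²(0.05) + (10)²(0.6) = 67.2
Var(W) = E[W²] − (E[W])² = 67.2 − (7.5)² = 10.95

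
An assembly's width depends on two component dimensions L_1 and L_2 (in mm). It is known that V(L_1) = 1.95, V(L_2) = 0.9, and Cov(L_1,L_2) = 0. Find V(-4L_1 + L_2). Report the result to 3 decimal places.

32.100

V(-4L_1 + L_2) = (-4)²·V(L_1) + (1)²·V(L_2) + 2·(-4)·(1)·Cov(L_1,L_2)
= 16·1.95 + 1·0.9 + -8·0 = 32.1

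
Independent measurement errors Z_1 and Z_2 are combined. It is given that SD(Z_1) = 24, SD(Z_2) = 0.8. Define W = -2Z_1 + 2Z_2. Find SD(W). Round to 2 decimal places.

48.03

V(Z_1) = 576, V(Z_2) = 0.64
By independence, V(W) = (-2)²V(Z_1) + (2)²V(Z_2)
= (-2)²·576 + (2)²·0.64 = 2306.56
SD(W) = √2306.56 ≈ 48.03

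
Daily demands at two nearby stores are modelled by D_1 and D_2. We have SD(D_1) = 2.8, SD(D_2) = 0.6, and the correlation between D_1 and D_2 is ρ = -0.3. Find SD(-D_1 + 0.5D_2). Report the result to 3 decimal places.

V(D_1) = (2.8)² = 7.84;  V(D_2) = (0.6)² = 0.36
Cov(D_1,D_2) = ρ·SD(D_1)·SD(D_2) = -0.3·2.8·0.6 = -0.504
V(-D_1 + 0.5D_2) = (-1)²·V(D_1) + (0.5)²·V(D_2) + 2·(-1)·(0.5)·Cov(D_1,D_2)
= 1·7.84 + 0.25·0.36 + -1·-0.504 = 8.434
SD(-D_1 + 0.5D_2) = √8.434 ≈ 2.904

2.904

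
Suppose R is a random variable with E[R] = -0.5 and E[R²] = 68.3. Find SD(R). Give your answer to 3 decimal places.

8.249

Var(R) = 68.3 − (-0.5)² = 68.05
SD(R) = √68.05 ≈ 8.249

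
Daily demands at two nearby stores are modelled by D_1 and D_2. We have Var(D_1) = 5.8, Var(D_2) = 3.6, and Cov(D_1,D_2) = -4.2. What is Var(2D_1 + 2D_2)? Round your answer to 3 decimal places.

Var(2D_1 + 2D_2) = (2)²·Var(D_1) + (2)²·Var(D_2) + 2·(2)·(2)·Cov(D_1,D_2)
= 4·5.8 + 4·3.6 + 8·-4.2 = 4

4.000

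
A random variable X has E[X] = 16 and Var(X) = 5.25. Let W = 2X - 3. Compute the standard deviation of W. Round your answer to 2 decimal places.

4.58

Var(2X - 3) = (2)²·5.25 = 21
SD(W) = √21 ≈ 4.58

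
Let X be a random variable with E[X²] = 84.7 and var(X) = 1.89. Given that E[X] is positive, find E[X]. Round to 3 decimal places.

9.100

(E[X])² = E[X²] − var(X) = 84.7 − 1.89 = 82.81
E[X] = √82.81 = 9.1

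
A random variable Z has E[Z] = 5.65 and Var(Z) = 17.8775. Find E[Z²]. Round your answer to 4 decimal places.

E[Z²] = Var(Z) + (E[Z])² = 17.8775 + (5.65)² = 49.8

49.8000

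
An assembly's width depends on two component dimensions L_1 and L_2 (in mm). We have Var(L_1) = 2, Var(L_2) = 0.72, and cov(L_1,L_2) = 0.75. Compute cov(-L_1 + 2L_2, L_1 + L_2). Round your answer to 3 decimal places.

0.190

cov(-L_1 + 2L_2, L_1 + L_2) = (-1)(1)Var(L_1) + (2)(1)Var(L_2) + [(-1)(1) + (2)(1)]cov(L_1,L_2)
= -1·2 + 2·0.72 + 1·0.75 = 0.19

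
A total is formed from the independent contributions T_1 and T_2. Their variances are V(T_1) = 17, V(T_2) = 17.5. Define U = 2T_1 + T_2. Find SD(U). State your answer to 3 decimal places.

9.247

By independence, V(U) = (2)²V(T_1) + (1)²V(T_2)
= (2)²·17 + (1)²·17.5 = 85.5
SD(U) = √85.5 ≈ 9.247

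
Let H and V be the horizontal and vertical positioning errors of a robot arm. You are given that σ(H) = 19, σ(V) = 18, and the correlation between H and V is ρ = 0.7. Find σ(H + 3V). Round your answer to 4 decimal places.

68.6542

Var(H) = (19)² = 361;  Var(V) = (18)² = 324
Cov(H,V) = ρ·σ(H)·σ(V) = 0.7·19·18 = 239.4
Var(H + 3V) = (1)²·Var(H) + (3)²·Var(V) + 2·(1)·(3)·Cov(H,V)
= 1·361 + 9·324 + 6·239.4 = 4713.4
σ(H + 3V) = √4713.4 ≈ 68.6542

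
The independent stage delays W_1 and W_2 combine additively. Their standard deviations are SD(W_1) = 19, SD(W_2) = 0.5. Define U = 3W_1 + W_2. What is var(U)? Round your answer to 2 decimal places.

3249.25

var(W_1) = 361, var(W_2) = 0.25
By independence, var(U) = (3)²var(W_1) + (1)²var(W_2)
= (3)²·361 + (1)²·0.25 = 3249.25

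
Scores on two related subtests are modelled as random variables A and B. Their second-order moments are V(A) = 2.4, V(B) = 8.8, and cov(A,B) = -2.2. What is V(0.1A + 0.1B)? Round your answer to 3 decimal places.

V(0.1A + 0.1B) = (0.1)²·V(A) + (0.1)²·V(B) + 2·(0.1)·(0.1)·cov(A,B)
= 0.01·2.4 + 0.01·8.8 + 0.02·-2.2 = 0.068

0.068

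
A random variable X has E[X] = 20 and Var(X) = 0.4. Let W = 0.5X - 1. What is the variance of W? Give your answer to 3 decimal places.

0.100

Var(0.5X - 1) = (0.5)²·Var(X) = 0.25·0.4 = 0.1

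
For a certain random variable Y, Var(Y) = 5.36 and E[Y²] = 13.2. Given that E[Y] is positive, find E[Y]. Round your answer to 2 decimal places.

2.80

(E[Y])² = E[Y²] − Var(Y) = 13.2 − 5.36 = 7.84
E[Y] = √7.84 = 2.8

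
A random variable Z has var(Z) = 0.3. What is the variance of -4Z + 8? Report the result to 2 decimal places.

4.80

var(-4Z + 8) = (-4)²·var(Z) = 16·0.3 = 4.8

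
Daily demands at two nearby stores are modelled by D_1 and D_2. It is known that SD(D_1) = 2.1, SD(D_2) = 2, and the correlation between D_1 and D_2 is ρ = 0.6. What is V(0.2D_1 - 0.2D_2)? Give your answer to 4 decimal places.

V(D_1) = (2.1)² = 4.41;  V(D_2) = (2)² = 4
cov(D_1,D_2) = ρ·SD(D_1)·SD(D_2) = 0.6·2.1·2 = 2.52
V(0.2D_1 - 0.2D_2) = (0.2)²·V(D_1) + (-0.2)²·V(D_2) + 2·(0.2)·(-0.2)·cov(D_1,D_2)
= 0.04·4.41 + 0.04·4 + -0.08·2.52 = 0.1348

0.1348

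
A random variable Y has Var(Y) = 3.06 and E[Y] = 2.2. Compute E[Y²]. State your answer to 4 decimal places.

7.9000

E[Y²] = Var(Y) + (E[Y])² = 3.06 + (2.2)² = 7.9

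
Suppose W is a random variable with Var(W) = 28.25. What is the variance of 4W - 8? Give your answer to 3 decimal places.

452.000

Var(4W - 8) = (4)²·Var(W) = 16·28.25 = 452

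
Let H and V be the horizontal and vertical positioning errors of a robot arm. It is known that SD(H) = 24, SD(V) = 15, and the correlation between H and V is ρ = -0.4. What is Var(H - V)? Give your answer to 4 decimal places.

Var(H) = (24)² = 576;  Var(V) = (15)² = 225
cov(H,V) = ρ·SD(H)·SD(V) = -0.4·24·15 = -144
Var(H - V) = (1)²·Var(H) + (-1)²·Var(V) + 2·(1)·(-1)·cov(H,V)
= 1·576 + 1·225 + -2·-144 = 1089

1089.0000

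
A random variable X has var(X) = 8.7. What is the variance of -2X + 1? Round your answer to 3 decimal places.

34.800

var(-2X + 1) = (-2)²·var(X) = 4·8.7 = 34.8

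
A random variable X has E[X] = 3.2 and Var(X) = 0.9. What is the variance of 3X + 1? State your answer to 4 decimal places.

8.1000

Var(3X + 1) = (3)²·Var(X) = 9·0.9 = 8.1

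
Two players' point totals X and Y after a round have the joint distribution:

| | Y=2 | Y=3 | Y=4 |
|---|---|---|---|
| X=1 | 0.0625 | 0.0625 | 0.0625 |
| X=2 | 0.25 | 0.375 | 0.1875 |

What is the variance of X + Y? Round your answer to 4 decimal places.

0.6875

E[X] = 1.8125,  E[Y] = 2.9375,  E[XY] = 5.3125
var(X) = 3.4375 − (1.8125)² = 0.15234375;  var(Y) = 9.1875 − (2.9375)² = 0.55859375
Cov(X,Y) = 5.3125 − (1.8125)(2.9375) = -0.01171875
var(X + Y) = (1)²·0.15234375 + (1)²·0.55859375 + 2·(1)·(1)·-0.01171875 = 0.6875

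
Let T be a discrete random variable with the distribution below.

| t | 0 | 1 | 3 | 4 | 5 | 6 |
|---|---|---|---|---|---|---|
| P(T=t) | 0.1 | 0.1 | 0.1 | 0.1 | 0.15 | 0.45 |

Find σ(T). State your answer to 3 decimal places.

E[T] = (0)(0.1) + (1)(0.1) + (3)(0.1) + (4)(0.1) + (5)(0.15) + (6)(0.45) = 4.25
E[T²] = (0)²(0.1) + (1)²(0.1) + (3)²(0.1) + (4)²(0.1) + (5)²(0.15) + (6)²(0.45) = 22.55
Var(T) = E[T²] − (E[T])² = 22.55 − (4.25)² = 4.4875
σ(T) = √4.4875 ≈ 2.118

2.118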